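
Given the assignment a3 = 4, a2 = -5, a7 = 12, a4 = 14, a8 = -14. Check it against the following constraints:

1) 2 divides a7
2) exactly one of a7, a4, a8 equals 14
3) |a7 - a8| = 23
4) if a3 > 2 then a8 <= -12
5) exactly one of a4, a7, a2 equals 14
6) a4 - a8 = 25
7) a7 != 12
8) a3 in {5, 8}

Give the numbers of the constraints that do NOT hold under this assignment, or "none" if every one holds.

1) 12 / 2 = 6, so 2 divides 12  OK
2) a7=12, a4=14, a8=-14; 1 of them equals 14  OK
3) |12 - (-14)| = 26, not 23  FAIL
4) a3 = 4 > 2, so we need a8 ≤ -12; a8 = -14 ≤ -12  OK
5) a4=14, a7=12, a2=-5; 1 of them equals 14  OK
6) a4 - a8 = 14 - (-14) = 28, not 25  FAIL
7) a7 = 12, but 12 is required to differ  FAIL
8) a3 = 4 is not in {5, 8}  FAIL

No — constraints 3, 6, 7, and 8 are not satisfied.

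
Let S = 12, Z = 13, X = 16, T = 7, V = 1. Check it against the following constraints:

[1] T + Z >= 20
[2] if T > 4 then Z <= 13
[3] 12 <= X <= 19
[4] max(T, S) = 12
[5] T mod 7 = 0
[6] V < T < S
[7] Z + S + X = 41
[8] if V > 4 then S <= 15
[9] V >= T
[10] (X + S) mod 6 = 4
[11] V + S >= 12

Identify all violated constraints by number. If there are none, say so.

Constraint 9 is violated.

[1] T + Z = 7 + 13 = 20; 20 ≥ 20  holds
[2] T = 7 > 4, so we need Z ≤ 13; Z = 13 ≤ 13  holds
[3] X = 16 lies in [12, 19]  holds
[4] max(7, 12) = 12  holds
[5] 7 mod 7 = 0  holds
[6] values 1 < 7 < 12  holds
[7] Z + S + X = 13 + 12 + 16 = 41  holds
[8] V = 1, not > 4; antecedent false, conditional vacuously true  holds
[9] V = 1, T = 7; 1 < 7 (want ≥)  fails
[10] X + S = 28; 28 mod 6 = 4  holds
[11] V + S = 1 + 12 = 13; 13 ≥ 12  holds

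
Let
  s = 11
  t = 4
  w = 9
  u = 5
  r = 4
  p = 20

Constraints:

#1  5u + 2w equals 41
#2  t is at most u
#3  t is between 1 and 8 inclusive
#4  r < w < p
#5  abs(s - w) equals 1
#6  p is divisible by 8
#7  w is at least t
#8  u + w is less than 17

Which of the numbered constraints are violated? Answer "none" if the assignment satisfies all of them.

Constraints 1, 5, and 6 are violated.

#1 5u + 2w = 5(5) + 2(9) = 43, not 41  ✘
#2 t = 4, u = 5; 4 ≤ 5  ✔
#3 t = 4 lies in [1, 8]  ✔
#4 values 4 < 9 < 20  ✔
#5 abs(11 - 9) = 2, not 1  ✘
#6 20 = 8*2 + 4, so 8 does not divide 20  ✘
#7 w = 9, t = 4; 9 ≥ 4  ✔
#8 u + w = 5 + 9 = 14; 14 < 17  ✔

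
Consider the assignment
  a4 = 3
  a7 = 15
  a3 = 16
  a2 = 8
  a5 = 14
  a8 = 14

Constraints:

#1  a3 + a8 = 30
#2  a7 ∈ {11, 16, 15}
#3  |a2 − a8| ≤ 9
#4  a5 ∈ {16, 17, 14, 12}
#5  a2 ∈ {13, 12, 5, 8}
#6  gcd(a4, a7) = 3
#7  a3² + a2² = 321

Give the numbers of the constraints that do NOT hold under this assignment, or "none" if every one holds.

#1 a3 + a8 = 16 + 14 = 30 — holds.
#2 a7 = 15 is in {11, 16, 15} — holds.
#3 |8 − 14| = 6; 6 ≤ 9 — holds.
#4 a5 = 14 is in {16, 17, 14, 12} — holds.
#5 a2 = 8 is in {13, 12, 5, 8} — holds.
#6 gcd(3, 15) = 3 — holds.
#7 a3² + a2² = 16² + 8² = 256 + 64 = 320, not 321 — fails.

Constraint 7 does not hold.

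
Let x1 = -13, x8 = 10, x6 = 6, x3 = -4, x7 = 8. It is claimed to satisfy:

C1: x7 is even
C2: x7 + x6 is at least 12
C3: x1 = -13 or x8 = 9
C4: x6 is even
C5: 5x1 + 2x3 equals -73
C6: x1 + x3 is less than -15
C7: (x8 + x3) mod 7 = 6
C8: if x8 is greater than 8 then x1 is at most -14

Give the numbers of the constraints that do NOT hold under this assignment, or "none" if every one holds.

C1: x7 = 8 is even — holds.
C2: x7 + x6 = 8 + 6 = 14; 14 ≥ 12 — holds.
C3: x1 = -13 = -13 (first disjunct) — holds.
C4: x6 = 6 is even — holds.
C5: 5x1 + 2x3 = 5(-13) + 2(-4) = -73 — holds.
C6: x1 + x3 = -13 + (-4) = -17; -17 < -15 — holds.
C7: x8 + x3 = 6; 6 mod 7 = 6 — holds.
C8: x8 = 10 > 8, so we need x1 ≤ -14; but x1 = -13 > -14 — does not hold.

No — constraint 8 is not satisfied.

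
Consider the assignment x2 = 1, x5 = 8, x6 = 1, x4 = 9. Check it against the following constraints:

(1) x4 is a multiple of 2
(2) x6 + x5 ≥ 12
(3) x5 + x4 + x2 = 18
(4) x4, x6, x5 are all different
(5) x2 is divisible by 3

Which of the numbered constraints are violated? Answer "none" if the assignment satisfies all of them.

(1) 9 = 2×4 + 1, so 2 does not divide 9  ✗
(2) x6 + x5 = 1 + 8 = 9; 9 < 12, bound 12 not met  ✗
(3) x5 + x4 + x2 = 8 + 9 + 1 = 18  ✓
(4) values 9, 1, 8 are pairwise distinct  ✓
(5) 1 = 3×0 + 1, so 3 does not divide 1  ✗

Constraints 1, 2, and 5 are violated.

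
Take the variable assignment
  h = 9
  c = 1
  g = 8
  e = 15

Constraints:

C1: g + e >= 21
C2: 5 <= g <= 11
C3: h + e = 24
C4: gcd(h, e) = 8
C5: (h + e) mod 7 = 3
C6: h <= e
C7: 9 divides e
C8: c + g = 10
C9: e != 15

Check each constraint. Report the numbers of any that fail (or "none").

C1: g + e = 8 + 15 = 23; 23 ≥ 21 — holds.
C2: g = 8 lies in [5, 11] — holds.
C3: h + e = 9 + 15 = 24 — holds.
C4: gcd(9, 15) = 3, not 8 — does not hold.
C5: h + e = 24; 24 mod 7 = 3 — holds.
C6: h = 9, e = 15; 9 ≤ 15 — holds.
C7: 15 = 9*1 + 6, so 9 does not divide 15 — does not hold.
C8: c + g = 1 + 8 = 9, not 10 — does not hold.
C9: e = 15, but 15 is required to differ — does not hold.

No — constraints 4, 7, 8, 9 are not satisfied.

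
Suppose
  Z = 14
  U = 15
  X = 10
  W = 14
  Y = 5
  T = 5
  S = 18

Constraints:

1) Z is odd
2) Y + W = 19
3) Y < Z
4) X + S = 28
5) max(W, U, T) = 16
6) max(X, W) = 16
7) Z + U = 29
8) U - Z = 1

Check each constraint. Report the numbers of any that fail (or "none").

The assignment fails constraints 1, 5, and 6.

1) Z = 14 is even  ✗
2) Y + W = 5 + 14 = 19  ✓
3) Y = 5, Z = 14; 5 < 14  ✓
4) X + S = 10 + 18 = 28  ✓
5) max(14, 15, 5) = 15, not 16  ✗
6) max(10, 14) = 14, not 16  ✗
7) Z + U = 14 + 15 = 29  ✓
8) U - Z = 15 - 14 = 1  ✓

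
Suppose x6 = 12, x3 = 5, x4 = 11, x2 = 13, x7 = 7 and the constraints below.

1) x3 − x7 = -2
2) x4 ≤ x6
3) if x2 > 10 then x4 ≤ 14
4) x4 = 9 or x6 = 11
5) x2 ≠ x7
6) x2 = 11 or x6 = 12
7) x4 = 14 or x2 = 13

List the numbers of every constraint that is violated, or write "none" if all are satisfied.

1) x3 − x7 = 5 − 7 = -2 — satisfied.
2) x4 = 11, x6 = 12; 11 ≤ 12 — satisfied.
3) x2 = 13 > 10, so we need x4 ≤ 14; x4 = 11 ≤ 14 — satisfied.
4) x4 = 11 ≠ 9 and x6 = 12 ≠ 11; both disjuncts false — violated.
5) x2 = 13, x7 = 7; distinct — satisfied.
6) x2 = 13 ≠ 11, but x6 = 12 = 12 (second disjunct) — satisfied.
7) x4 = 11 ≠ 14, but x2 = 13 = 13 (second disjunct) — satisfied.

Violated: 4.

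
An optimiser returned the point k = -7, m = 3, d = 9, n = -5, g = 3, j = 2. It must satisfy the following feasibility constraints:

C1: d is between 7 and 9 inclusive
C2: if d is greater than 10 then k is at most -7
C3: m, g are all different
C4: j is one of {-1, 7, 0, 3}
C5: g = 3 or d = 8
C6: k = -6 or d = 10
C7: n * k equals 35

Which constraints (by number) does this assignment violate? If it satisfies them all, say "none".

Violated: 3, 4, and 6.

C1: d = 9 lies in [7, 9] — OK.
C2: d = 9, not > 10; antecedent false, conditional vacuously true — OK.
C3: m = g = 3, not all different — violated.
C4: j = 2 is not in {-1, 7, 0, 3} — violated.
C5: g = 3 = 3 (first disjunct) — OK.
C6: k = -7 ≠ -6 and d = 9 ≠ 10; both disjuncts false — violated.
C7: n * k = -5 * (-7) = 35 — OK.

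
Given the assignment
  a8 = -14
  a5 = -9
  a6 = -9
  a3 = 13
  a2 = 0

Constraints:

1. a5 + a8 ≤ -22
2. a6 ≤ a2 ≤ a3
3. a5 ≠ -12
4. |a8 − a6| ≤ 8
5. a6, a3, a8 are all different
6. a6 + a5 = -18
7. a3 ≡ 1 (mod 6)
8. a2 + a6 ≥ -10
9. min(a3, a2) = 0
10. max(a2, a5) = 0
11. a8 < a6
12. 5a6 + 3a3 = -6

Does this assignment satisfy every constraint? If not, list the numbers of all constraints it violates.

All constraints are satisfied.

1. a5 + a8 = -9 + (-14) = -23; -23 ≤ -22 — satisfied.
2. values -9 ≤ 0 ≤ 13 — satisfied.
3. a5 = -9, and -9 ≠ -12 — satisfied.
4. |-14 − (-9)| = 5; 5 ≤ 8 — satisfied.
5. values -9, 13, -14 are pairwise distinct — satisfied.
6. a6 + a5 = -9 + (-9) = -18 — satisfied.
7. 13 mod 6 = 1 — satisfied.
8. a2 + a6 = 0 + (-9) = -9; -9 ≥ -10 — satisfied.
9. min(13, 0) = 0 — satisfied.
10. max(0, -9) = 0 — satisfied.
11. a8 = -14, a6 = -9; -14 < -9 — satisfied.
12. 5a6 + 3a3 = 5(-9) + 3(13) = -6 — satisfied.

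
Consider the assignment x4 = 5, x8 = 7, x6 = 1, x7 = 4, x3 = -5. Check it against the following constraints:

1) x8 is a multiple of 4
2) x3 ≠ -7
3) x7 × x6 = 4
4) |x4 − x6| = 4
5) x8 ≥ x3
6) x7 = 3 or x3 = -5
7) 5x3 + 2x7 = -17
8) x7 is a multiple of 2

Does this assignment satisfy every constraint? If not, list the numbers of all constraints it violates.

The assignment fails constraint 1.

1) 7 = 4×1 + 3, so 4 does not divide 7 — violated.
2) x3 = -5, and -5 ≠ -7 — satisfied.
3) x7 × x6 = 4 × 1 = 4 — satisfied.
4) |5 − 1| = 4 — satisfied.
5) x8 = 7, x3 = -5; 7 ≥ -5 — satisfied.
6) x7 = 4 ≠ 3, but x3 = -5 = -5 (second disjunct) — satisfied.
7) 5x3 + 2x7 = 5(-5) + 2(4) = -17 — satisfied.
8) 4 / 2 = 2, so 2 divides 4 — satisfied.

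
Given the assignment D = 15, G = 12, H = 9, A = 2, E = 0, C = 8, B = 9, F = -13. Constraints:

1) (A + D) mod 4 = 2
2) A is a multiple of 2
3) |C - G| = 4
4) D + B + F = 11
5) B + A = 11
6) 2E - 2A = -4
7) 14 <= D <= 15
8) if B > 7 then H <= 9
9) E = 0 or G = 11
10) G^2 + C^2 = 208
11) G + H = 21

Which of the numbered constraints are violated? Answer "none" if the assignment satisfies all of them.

1) A + D = 17; 17 mod 4 = 1, not 2  false
2) 2 / 2 = 1, so 2 divides 2  true
3) |8 - 12| = 4  true
4) D + B + F = 15 + 9 + (-13) = 11  true
5) B + A = 9 + 2 = 11  true
6) 2E - 2A = 2(0) - 2(2) = -4  true
7) D = 15 lies in [14, 15]  true
8) B = 9 > 7, so we need H ≤ 9; H = 9 ≤ 9  true
9) E = 0 = 0 (first disjunct)  true
10) G^2 + C^2 = 12^2 + 8^2 = 144 + 64 = 208  true
11) G + H = 12 + 9 = 21  true

Violated: 1.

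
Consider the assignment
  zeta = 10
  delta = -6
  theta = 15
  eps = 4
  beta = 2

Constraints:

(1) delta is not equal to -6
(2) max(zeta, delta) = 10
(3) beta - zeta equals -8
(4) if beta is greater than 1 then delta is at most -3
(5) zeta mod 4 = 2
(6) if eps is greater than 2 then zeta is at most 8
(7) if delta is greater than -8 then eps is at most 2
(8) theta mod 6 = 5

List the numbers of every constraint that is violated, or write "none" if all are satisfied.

The assignment fails constraints 1, 6, 7, and 8.

(1) delta = -6, but -6 is required to differ  fails
(2) max(10, -6) = 10  holds
(3) beta - zeta = 2 - 10 = -8  holds
(4) beta = 2 > 1, so we need delta ≤ -3; delta = -6 ≤ -3  holds
(5) 10 mod 4 = 2  holds
(6) eps = 4 > 2, so we need zeta ≤ 8; but zeta = 10 > 8  fails
(7) delta = -6 > -8, so we need eps ≤ 2; but eps = 4 > 2  fails
(8) 15 mod 6 = 3, not 5  fails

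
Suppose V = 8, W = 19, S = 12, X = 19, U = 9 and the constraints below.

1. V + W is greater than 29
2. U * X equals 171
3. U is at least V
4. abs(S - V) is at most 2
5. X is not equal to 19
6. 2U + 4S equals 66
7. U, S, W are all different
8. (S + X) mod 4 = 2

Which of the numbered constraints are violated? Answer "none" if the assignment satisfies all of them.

1. V + W = 8 + 19 = 27; 27 ≤ 29, bound 29 not met — fails.
2. U * X = 9 * 19 = 171 — holds.
3. U = 9, V = 8; 9 ≥ 8 — holds.
4. abs(12 - 8) = 4; 4 > 2, exceeds bound 2 — fails.
5. X = 19, but 19 is required to differ — fails.
6. 2U + 4S = 2(9) + 4(12) = 66 — holds.
7. values 9, 12, 19 are pairwise distinct — holds.
8. S + X = 31; 31 mod 4 = 3, not 2 — fails.

Violated: 1, 4, 5, 8.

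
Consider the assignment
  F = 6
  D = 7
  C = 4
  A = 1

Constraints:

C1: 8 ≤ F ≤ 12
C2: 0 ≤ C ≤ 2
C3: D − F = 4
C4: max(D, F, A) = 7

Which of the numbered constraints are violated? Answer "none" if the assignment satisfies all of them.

C1: F = 6 is outside [8, 12]  FAIL
C2: C = 4 is outside [0, 2]  FAIL
C3: D − F = 7 − 6 = 1, not 4  FAIL
C4: max(7, 6, 1) = 7  OK

Constraints 1, 2, 3 do not hold.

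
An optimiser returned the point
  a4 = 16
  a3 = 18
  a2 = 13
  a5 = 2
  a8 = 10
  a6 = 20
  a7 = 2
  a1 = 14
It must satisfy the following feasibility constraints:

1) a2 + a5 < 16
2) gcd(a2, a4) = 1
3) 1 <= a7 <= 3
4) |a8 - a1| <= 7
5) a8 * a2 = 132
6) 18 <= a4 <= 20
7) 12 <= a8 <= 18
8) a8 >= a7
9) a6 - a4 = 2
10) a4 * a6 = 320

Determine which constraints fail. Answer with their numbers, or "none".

1) a2 + a5 = 13 + 2 = 15; 15 < 16 — satisfied.
2) gcd(13, 16) = 1 — satisfied.
3) a7 = 2 lies in [1, 3] — satisfied.
4) |10 - 14| = 4; 4 ≤ 7 — satisfied.
5) a8 * a2 = 10 * 13 = 130, not 132 — violated.
6) a4 = 16 is outside [18, 20] — violated.
7) a8 = 10 is outside [12, 18] — violated.
8) a8 = 10, a7 = 2; 10 ≥ 2 — satisfied.
9) a6 - a4 = 20 - 16 = 4, not 2 — violated.
10) a4 * a6 = 16 * 20 = 320 — satisfied.

The assignment fails constraints 5, 6, 7, and 9.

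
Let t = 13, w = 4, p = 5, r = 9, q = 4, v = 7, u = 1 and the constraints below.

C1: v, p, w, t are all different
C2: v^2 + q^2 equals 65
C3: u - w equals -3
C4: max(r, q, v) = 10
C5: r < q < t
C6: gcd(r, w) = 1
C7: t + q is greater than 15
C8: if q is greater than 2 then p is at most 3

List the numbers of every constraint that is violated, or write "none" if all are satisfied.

Constraints 4, 5, 8 do not hold.

C1: values 7, 5, 4, 13 are pairwise distinct  OK
C2: v^2 + q^2 = 7^2 + 4^2 = 49 + 16 = 65  OK
C3: u - w = 1 - 4 = -3  OK
C4: max(9, 4, 7) = 9, not 10  FAIL
C5: values 9, 4, 13; r = 9 is not < q = 4  FAIL
C6: gcd(9, 4) = 1  OK
C7: t + q = 13 + 4 = 17; 17 > 15  OK
C8: q = 4 > 2, so we need p ≤ 3; but p = 5 > 3  FAIL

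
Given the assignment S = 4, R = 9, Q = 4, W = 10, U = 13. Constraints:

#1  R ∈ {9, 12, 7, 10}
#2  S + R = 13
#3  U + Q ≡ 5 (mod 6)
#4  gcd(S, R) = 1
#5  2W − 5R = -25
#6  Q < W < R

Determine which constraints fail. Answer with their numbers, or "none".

Constraint 6 is violated.

#1 R = 9 is in {9, 12, 7, 10}  yes
#2 S + R = 4 + 9 = 13  yes
#3 U + Q = 17; 17 mod 6 = 5  yes
#4 gcd(4, 9) = 1  yes
#5 2W − 5R = 2(10) − 5(9) = -25  yes
#6 values 4, 10, 9; W = 10 is not < R = 9  no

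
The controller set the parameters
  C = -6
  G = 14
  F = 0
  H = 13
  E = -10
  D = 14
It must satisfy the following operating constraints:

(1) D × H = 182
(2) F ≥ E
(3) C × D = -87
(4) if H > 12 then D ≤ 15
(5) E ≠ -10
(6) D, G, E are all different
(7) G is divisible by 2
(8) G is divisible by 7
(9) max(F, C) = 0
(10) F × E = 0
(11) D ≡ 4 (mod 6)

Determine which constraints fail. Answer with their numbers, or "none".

(1) D × H = 14 × 13 = 182  OK
(2) F = 0, E = -10; 0 ≥ -10  OK
(3) C × D = -6 × 14 = -84, not -87  FAIL
(4) H = 13 > 12, so we need D ≤ 15; D = 14 ≤ 15  OK
(5) E = -10, but -10 is required to differ  FAIL
(6) D = G = 14, not all different  FAIL
(7) 14 / 2 = 7, so 2 divides 14  OK
(8) 14 / 7 = 2, so 7 divides 14  OK
(9) max(0, -6) = 0  OK
(10) F × E = 0 × (-10) = 0  OK
(11) 14 mod 6 = 2, not 4  FAIL

The assignment fails constraints 3, 5, 6, 11.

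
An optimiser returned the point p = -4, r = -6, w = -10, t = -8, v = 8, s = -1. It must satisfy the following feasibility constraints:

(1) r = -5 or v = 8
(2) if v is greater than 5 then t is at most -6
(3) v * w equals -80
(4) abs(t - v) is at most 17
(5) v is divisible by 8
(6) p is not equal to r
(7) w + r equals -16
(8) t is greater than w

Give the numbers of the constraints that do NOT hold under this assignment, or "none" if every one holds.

(1) r = -6 ≠ -5, but v = 8 = 8 (second disjunct) — holds.
(2) v = 8 > 5, so we need t ≤ -6; t = -8 ≤ -6 — holds.
(3) v * w = 8 * (-10) = -80 — holds.
(4) abs(-8 - 8) = 16; 16 ≤ 17 — holds.
(5) 8 / 8 = 1, so 8 divides 8 — holds.
(6) p = -4, r = -6; distinct — holds.
(7) w + r = -10 + (-6) = -16 — holds.
(8) t = -8, w = -10; -8 > -10 — holds.

No violations.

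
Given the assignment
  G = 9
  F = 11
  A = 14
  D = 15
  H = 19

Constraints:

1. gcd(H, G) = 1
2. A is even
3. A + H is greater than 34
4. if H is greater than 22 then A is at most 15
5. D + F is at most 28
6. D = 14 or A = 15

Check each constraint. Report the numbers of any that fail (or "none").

Violated: 3 and 6.

1. gcd(19, 9) = 1  OK
2. A = 14 is even  OK
3. A + H = 14 + 19 = 33; 33 ≤ 34, bound 34 not met  FAIL
4. H = 19, not > 22; antecedent false, conditional vacuously true  OK
5. D + F = 15 + 11 = 26; 26 ≤ 28  OK
6. D = 15 ≠ 14 and A = 14 ≠ 15; both disjuncts false  FAIL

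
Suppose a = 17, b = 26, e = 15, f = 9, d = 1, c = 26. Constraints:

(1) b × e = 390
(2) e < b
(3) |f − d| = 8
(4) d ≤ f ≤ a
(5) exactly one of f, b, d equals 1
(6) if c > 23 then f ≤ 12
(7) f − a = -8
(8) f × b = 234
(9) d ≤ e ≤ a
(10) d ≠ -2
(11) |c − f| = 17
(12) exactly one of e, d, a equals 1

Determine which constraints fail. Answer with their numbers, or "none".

The assignment satisfies every constraint.

(1) b × e = 26 × 15 = 390  yes
(2) e = 15, b = 26; 15 < 26  yes
(3) |9 − 1| = 8  yes
(4) values 1 ≤ 9 ≤ 17  yes
(5) f=9, b=26, d=1; 1 of them equals 1  yes
(6) c = 26 > 23, so we need f ≤ 12; f = 9 ≤ 12  yes
(7) f − a = 9 − 17 = -8  yes
(8) f × b = 9 × 26 = 234  yes
(9) values 1 ≤ 15 ≤ 17  yes
(10) d = 1, and 1 ≠ -2  yes
(11) |26 − 9| = 17  yes
(12) e=15, d=1, a=17; 1 of them equals 1  yes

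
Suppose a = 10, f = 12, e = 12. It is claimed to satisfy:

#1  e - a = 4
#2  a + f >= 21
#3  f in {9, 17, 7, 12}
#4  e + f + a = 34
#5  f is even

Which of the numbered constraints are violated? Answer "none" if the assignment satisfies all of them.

#1 e - a = 12 - 10 = 2, not 4  FAIL
#2 a + f = 10 + 12 = 22; 22 ≥ 21  OK
#3 f = 12 is in {9, 17, 7, 12}  OK
#4 e + f + a = 12 + 12 + 10 = 34  OK
#5 f = 12 is even  OK

No — constraint 1 is not satisfied.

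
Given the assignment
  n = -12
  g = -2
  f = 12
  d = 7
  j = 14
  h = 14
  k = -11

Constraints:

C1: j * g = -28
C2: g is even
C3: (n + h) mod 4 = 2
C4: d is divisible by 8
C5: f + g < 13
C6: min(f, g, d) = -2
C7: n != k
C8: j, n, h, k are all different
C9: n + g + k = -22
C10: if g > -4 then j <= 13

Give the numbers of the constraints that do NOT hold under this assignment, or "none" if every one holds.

C1: j * g = 14 * (-2) = -28  ✓
C2: g = -2 is even  ✓
C3: n + h = 2; 2 mod 4 = 2  ✓
C4: 7 = 8*0 + 7, so 8 does not divide 7  ✗
C5: f + g = 12 + (-2) = 10; 10 < 13  ✓
C6: min(12, -2, 7) = -2  ✓
C7: n = -12, k = -11; distinct  ✓
C8: j = h = 14, not all different  ✗
C9: n + g + k = -12 + (-2) + (-11) = -25, not -22  ✗
C10: g = -2 > -4, so we need j ≤ 13; but j = 14 > 13  ✗

Constraints 4, 8, 9, 10 are violated.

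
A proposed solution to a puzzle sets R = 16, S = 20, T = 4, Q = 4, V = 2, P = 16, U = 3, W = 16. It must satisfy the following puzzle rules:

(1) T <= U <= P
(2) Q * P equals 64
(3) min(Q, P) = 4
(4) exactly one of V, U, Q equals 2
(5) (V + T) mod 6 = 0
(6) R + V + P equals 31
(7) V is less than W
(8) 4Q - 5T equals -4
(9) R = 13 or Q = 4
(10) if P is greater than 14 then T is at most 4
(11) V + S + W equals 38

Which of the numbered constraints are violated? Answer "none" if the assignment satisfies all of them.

(1) values 4, 3, 16; T = 4 is not <= U = 3 — violated.
(2) Q * P = 4 * 16 = 64 — satisfied.
(3) min(4, 16) = 4 — satisfied.
(4) V=2, U=3, Q=4; 1 of them equals 2 — satisfied.
(5) V + T = 6; 6 mod 6 = 0 — satisfied.
(6) R + V + P = 16 + 2 + 16 = 34, not 31 — violated.
(7) V = 2, W = 16; 2 < 16 — satisfied.
(8) 4Q - 5T = 4(4) - 5(4) = -4 — satisfied.
(9) R = 16 ≠ 13, but Q = 4 = 4 (second disjunct) — satisfied.
(10) P = 16 > 14, so we need T ≤ 4; T = 4 ≤ 4 — satisfied.
(11) V + S + W = 2 + 20 + 16 = 38 — satisfied.

Violated: 1, 6.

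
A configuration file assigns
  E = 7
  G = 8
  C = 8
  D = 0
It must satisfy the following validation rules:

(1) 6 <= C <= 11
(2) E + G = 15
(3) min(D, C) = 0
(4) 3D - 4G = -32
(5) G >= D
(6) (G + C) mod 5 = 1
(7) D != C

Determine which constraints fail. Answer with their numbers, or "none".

(1) C = 8 lies in [6, 11] — satisfied.
(2) E + G = 7 + 8 = 15 — satisfied.
(3) min(0, 8) = 0 — satisfied.
(4) 3D - 4G = 3(0) - 4(8) = -32 — satisfied.
(5) G = 8, D = 0; 8 ≥ 0 — satisfied.
(6) G + C = 16; 16 mod 5 = 1 — satisfied.
(7) D = 0, C = 8; distinct — satisfied.

The assignment satisfies every constraint.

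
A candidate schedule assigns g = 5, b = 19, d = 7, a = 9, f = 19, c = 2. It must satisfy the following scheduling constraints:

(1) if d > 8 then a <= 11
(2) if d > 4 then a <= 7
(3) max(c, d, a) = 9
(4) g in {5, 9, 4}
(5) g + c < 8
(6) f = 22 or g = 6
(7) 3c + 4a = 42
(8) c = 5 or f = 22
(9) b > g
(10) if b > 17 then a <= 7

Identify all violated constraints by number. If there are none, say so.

Constraints 2, 6, 8, and 10 are violated.

(1) d = 7, not > 8; antecedent false, conditional vacuously true  true
(2) d = 7 > 4, so we need a ≤ 7; but a = 9 > 7  false
(3) max(2, 7, 9) = 9  true
(4) g = 5 is in {5, 9, 4}  true
(5) g + c = 5 + 2 = 7; 7 < 8  true
(6) f = 19 ≠ 22 and g = 5 ≠ 6; both disjuncts false  false
(7) 3c + 4a = 3(2) + 4(9) = 42  true
(8) c = 2 ≠ 5 and f = 19 ≠ 22; both disjuncts false  false
(9) b = 19, g = 5; 19 > 5  true
(10) b = 19 > 17, so we need a ≤ 7; but a = 9 > 7  false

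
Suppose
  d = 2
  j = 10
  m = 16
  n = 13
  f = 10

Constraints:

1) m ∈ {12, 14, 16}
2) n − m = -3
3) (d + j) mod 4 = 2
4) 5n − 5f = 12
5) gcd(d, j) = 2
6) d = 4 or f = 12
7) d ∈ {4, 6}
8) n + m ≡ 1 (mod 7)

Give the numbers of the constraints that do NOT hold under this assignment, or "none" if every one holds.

1) m = 16 is in {12, 14, 16} — holds.
2) n − m = 13 − 16 = -3 — holds.
3) d + j = 12; 12 mod 4 = 0, not 2 — does not hold.
4) 5n − 5f = 5(13) − 5(10) = 15, not 12 — does not hold.
5) gcd(2, 10) = 2 — holds.
6) d = 2 ≠ 4 and f = 10 ≠ 12; both disjuncts false — does not hold.
7) d = 2 is not in {4, 6} — does not hold.
8) n + m = 29; 29 mod 7 = 1 — holds.

Violated: 3, 4, 6, and 7.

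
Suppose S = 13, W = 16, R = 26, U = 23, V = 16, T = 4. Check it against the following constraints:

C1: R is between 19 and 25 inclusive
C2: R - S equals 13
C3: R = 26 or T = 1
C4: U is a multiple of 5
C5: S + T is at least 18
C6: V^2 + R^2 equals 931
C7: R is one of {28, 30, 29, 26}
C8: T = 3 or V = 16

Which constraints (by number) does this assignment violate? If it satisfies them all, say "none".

Constraints 1, 4, 5, and 6 are violated.

C1: R = 26 is outside [19, 25] — violated.
C2: R - S = 26 - 13 = 13 — OK.
C3: R = 26 = 26 (first disjunct) — OK.
C4: 23 = 5*4 + 3, so 5 does not divide 23 — violated.
C5: S + T = 13 + 4 = 17; 17 < 18, bound 18 not met — violated.
C6: V^2 + R^2 = 16^2 + 26^2 = 256 + 676 = 932, not 931 — violated.
C7: R = 26 is in {28, 30, 29, 26} — OK.
C8: T = 4 ≠ 3, but V = 16 = 16 (second disjunct) — OK.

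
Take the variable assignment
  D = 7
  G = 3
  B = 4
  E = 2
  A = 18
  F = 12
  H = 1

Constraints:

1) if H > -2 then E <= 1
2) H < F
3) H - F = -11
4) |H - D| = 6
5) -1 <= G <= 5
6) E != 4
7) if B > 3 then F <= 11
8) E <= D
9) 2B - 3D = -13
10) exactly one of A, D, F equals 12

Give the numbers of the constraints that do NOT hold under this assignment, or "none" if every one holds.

1) H = 1 > -2, so we need E ≤ 1; but E = 2 > 1 — does not hold.
2) H = 1, F = 12; 1 < 12 — holds.
3) H - F = 1 - 12 = -11 — holds.
4) |1 - 7| = 6 — holds.
5) G = 3 lies in [-1, 5] — holds.
6) E = 2, and 2 ≠ 4 — holds.
7) B = 4 > 3, so we need F ≤ 11; but F = 12 > 11 — does not hold.
8) E = 2, D = 7; 2 ≤ 7 — holds.
9) 2B - 3D = 2(4) - 3(7) = -13 — holds.
10) A=18, D=7, F=12; 1 of them equals 12 — holds.

Constraints 1 and 7 are violated.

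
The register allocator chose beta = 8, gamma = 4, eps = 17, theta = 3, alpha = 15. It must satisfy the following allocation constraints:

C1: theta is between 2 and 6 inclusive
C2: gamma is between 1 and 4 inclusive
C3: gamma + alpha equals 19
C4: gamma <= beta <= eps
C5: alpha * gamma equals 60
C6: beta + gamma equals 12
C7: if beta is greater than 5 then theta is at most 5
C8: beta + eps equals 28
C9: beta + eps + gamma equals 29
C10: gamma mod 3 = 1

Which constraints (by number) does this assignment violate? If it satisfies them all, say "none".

Constraint 8 does not hold.

C1: theta = 3 lies in [2, 6]  ✔
C2: gamma = 4 lies in [1, 4]  ✔
C3: gamma + alpha = 4 + 15 = 19  ✔
C4: values 4 <= 8 <= 17  ✔
C5: alpha * gamma = 15 * 4 = 60  ✔
C6: beta + gamma = 8 + 4 = 12  ✔
C7: beta = 8 > 5, so we need theta ≤ 5; theta = 3 ≤ 5  ✔
C8: beta + eps = 8 + 17 = 25, not 28  ✘
C9: beta + eps + gamma = 8 + 17 + 4 = 29  ✔
C10: 4 mod 3 = 1  ✔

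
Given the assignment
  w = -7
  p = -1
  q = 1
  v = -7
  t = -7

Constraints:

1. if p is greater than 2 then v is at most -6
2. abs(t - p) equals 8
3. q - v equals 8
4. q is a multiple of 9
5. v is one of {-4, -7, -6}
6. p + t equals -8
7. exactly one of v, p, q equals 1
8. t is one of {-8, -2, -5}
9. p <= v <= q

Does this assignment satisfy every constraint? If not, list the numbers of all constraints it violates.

1. p = -1, not > 2; antecedent false, conditional vacuously true — holds.
2. abs(-7 - (-1)) = 6, not 8 — fails.
3. q - v = 1 - (-7) = 8 — holds.
4. 1 = 9*0 + 1, so 9 does not divide 1 — fails.
5. v = -7 is in {-4, -7, -6} — holds.
6. p + t = -1 + (-7) = -8 — holds.
7. v=-7, p=-1, q=1; 1 of them equals 1 — holds.
8. t = -7 is not in {-8, -2, -5} — fails.
9. values -1, -7, 1; p = -1 is not <= v = -7 — fails.

The assignment fails constraints 2, 4, 8, and 9.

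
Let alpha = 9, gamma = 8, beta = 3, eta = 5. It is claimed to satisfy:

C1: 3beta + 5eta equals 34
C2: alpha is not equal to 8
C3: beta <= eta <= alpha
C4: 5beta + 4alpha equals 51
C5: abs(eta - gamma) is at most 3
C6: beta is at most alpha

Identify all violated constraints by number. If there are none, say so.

All constraints are satisfied.

C1: 3beta + 5eta = 3(3) + 5(5) = 34 — holds.
C2: alpha = 9, and 9 ≠ 8 — holds.
C3: values 3 <= 5 <= 9 — holds.
C4: 5beta + 4alpha = 5(3) + 4(9) = 51 — holds.
C5: abs(5 - 8) = 3; 3 ≤ 3 — holds.
C6: beta = 3, alpha = 9; 3 ≤ 9 — holds.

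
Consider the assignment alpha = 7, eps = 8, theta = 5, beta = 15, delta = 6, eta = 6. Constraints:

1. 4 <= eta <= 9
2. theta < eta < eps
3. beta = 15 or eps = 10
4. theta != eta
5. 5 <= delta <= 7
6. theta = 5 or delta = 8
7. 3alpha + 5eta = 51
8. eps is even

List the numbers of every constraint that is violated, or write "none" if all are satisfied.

All constraints are satisfied.

1. eta = 6 lies in [4, 9]  OK
2. values 5 < 6 < 8  OK
3. beta = 15 = 15 (first disjunct)  OK
4. theta = 5, eta = 6; distinct  OK
5. delta = 6 lies in [5, 7]  OK
6. theta = 5 = 5 (first disjunct)  OK
7. 3alpha + 5eta = 3(7) + 5(6) = 51  OK
8. eps = 8 is even  OK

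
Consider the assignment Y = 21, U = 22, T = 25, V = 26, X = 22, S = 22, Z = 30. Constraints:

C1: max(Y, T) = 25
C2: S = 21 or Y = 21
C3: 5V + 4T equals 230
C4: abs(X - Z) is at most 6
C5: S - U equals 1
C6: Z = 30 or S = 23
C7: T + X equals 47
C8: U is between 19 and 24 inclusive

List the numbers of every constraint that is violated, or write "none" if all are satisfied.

C1: max(21, 25) = 25  OK
C2: S = 22 ≠ 21, but Y = 21 = 21 (second disjunct)  OK
C3: 5V + 4T = 5(26) + 4(25) = 230  OK
C4: abs(22 - 30) = 8; 8 > 6, exceeds bound 6  FAIL
C5: S - U = 22 - 22 = 0, not 1  FAIL
C6: Z = 30 = 30 (first disjunct)  OK
C7: T + X = 25 + 22 = 47  OK
C8: U = 22 lies in [19, 24]  OK

No — constraints 4, 5 are not satisfied.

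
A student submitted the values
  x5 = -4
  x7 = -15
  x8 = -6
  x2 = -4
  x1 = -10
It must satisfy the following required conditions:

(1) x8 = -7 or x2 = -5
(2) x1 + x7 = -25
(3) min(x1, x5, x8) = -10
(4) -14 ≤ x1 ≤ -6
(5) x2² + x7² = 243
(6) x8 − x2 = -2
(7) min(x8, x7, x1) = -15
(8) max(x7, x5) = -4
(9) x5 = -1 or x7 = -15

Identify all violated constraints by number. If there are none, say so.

The assignment fails constraints 1, 5.

(1) x8 = -6 ≠ -7 and x2 = -4 ≠ -5; both disjuncts false — fails.
(2) x1 + x7 = -10 + (-15) = -25 — holds.
(3) min(-10, -4, -6) = -10 — holds.
(4) x1 = -10 lies in [-14, -6] — holds.
(5) x2² + x7² = (-4)² + (-15)² = 16 + 225 = 241, not 243 — fails.
(6) x8 − x2 = -6 − (-4) = -2 — holds.
(7) min(-6, -15, -10) = -15 — holds.
(8) max(-15, -4) = -4 — holds.
(9) x5 = -4 ≠ -1, but x7 = -15 = -15 (second disjunct) — holds.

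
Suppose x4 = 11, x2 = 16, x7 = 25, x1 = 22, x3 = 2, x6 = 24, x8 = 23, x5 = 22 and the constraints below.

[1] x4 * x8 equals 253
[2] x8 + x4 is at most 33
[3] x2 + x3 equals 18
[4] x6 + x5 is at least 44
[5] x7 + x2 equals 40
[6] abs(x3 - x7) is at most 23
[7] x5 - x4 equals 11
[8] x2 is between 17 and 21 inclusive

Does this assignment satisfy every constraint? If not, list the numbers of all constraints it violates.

[1] x4 * x8 = 11 * 23 = 253 — holds.
[2] x8 + x4 = 23 + 11 = 34; 34 > 33, bound 33 not met — fails.
[3] x2 + x3 = 16 + 2 = 18 — holds.
[4] x6 + x5 = 24 + 22 = 46; 46 ≥ 44 — holds.
[5] x7 + x2 = 25 + 16 = 41, not 40 — fails.
[6] abs(2 - 25) = 23; 23 ≤ 23 — holds.
[7] x5 - x4 = 22 - 11 = 11 — holds.
[8] x2 = 16 is outside [17, 21] — fails.

The assignment fails constraints 2, 5, 8.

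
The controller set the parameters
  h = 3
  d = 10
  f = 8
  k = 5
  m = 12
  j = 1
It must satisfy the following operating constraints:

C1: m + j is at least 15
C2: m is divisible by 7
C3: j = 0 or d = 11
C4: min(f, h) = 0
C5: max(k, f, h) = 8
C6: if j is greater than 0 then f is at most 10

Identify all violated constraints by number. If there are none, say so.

C1: m + j = 12 + 1 = 13; 13 < 15, bound 15 not met — does not hold.
C2: 12 = 7*1 + 5, so 7 does not divide 12 — does not hold.
C3: j = 1 ≠ 0 and d = 10 ≠ 11; both disjuncts false — does not hold.
C4: min(8, 3) = 3, not 0 — does not hold.
C5: max(5, 8, 3) = 8 — holds.
C6: j = 1 > 0, so we need f ≤ 10; f = 8 ≤ 10 — holds.

Constraints 1, 2, 3, 4 are violated.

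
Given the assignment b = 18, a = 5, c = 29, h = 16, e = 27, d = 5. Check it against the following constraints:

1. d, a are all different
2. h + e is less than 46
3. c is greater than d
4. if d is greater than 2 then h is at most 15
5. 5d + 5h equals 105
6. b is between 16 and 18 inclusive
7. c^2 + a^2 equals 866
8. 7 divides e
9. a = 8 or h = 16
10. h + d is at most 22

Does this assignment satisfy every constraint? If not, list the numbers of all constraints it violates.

1. d = a = 5, not all different — does not hold.
2. h + e = 16 + 27 = 43; 43 < 46 — holds.
3. c = 29, d = 5; 29 > 5 — holds.
4. d = 5 > 2, so we need h ≤ 15; but h = 16 > 15 — does not hold.
5. 5d + 5h = 5(5) + 5(16) = 105 — holds.
6. b = 18 lies in [16, 18] — holds.
7. c^2 + a^2 = 29^2 + 5^2 = 841 + 25 = 866 — holds.
8. 27 = 7*3 + 6, so 7 does not divide 27 — does not hold.
9. a = 5 ≠ 8, but h = 16 = 16 (second disjunct) — holds.
10. h + d = 16 + 5 = 21; 21 ≤ 22 — holds.

Violated: 1, 4, 8.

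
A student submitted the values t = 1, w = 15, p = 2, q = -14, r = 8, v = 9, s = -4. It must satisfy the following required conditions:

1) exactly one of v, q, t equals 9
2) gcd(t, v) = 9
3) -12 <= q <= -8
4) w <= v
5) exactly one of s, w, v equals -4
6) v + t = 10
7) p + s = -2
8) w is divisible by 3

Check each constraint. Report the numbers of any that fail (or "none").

1) v=9, q=-14, t=1; 1 of them equals 9 — OK.
2) gcd(1, 9) = 1, not 9 — violated.
3) q = -14 is outside [-12, -8] — violated.
4) w = 15, v = 9; 15 > 9 (want ≤) — violated.
5) s=-4, w=15, v=9; 1 of them equals -4 — OK.
6) v + t = 9 + 1 = 10 — OK.
7) p + s = 2 + (-4) = -2 — OK.
8) 15 / 3 = 5, so 3 divides 15 — OK.

No — constraints 2, 3, 4 are not satisfied.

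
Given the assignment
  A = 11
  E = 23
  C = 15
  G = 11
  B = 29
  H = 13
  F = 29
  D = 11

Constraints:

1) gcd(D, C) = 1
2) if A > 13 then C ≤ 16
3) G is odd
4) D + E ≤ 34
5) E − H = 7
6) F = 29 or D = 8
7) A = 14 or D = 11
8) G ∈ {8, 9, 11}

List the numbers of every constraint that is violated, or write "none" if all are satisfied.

1) gcd(11, 15) = 1  ✓
2) A = 11, not > 13; antecedent false, conditional vacuously true  ✓
3) G = 11 is odd  ✓
4) D + E = 11 + 23 = 34; 34 ≤ 34  ✓
5) E − H = 23 − 13 = 10, not 7  ✗
6) F = 29 = 29 (first disjunct)  ✓
7) A = 11 ≠ 14, but D = 11 = 11 (second disjunct)  ✓
8) G = 11 is in {8, 9, 11}  ✓

Constraint 5 does not hold.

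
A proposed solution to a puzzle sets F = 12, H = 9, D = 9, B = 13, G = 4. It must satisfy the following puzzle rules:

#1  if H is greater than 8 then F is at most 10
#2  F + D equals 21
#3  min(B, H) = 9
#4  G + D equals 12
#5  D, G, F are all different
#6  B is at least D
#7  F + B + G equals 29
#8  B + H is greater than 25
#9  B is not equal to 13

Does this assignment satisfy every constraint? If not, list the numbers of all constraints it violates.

Violated: 1, 4, 8, 9.

#1 H = 9 > 8, so we need F ≤ 10; but F = 12 > 10  fails
#2 F + D = 12 + 9 = 21  holds
#3 min(13, 9) = 9  holds
#4 G + D = 4 + 9 = 13, not 12  fails
#5 values 9, 4, 12 are pairwise distinct  holds
#6 B = 13, D = 9; 13 ≥ 9  holds
#7 F + B + G = 12 + 13 + 4 = 29  holds
#8 B + H = 13 + 9 = 22; 22 ≤ 25, bound 25 not met  fails
#9 B = 13, but 13 is required to differ  fails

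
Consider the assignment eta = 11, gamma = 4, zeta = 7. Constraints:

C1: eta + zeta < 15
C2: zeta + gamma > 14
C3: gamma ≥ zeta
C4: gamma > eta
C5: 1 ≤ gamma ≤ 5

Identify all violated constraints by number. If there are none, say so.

The assignment fails constraints 1, 2, 3, and 4.

C1: eta + zeta = 11 + 7 = 18; 18 ≥ 15, bound 15 not met  ✗
C2: zeta + gamma = 7 + 4 = 11; 11 ≤ 14, bound 14 not met  ✗
C3: gamma = 4, zeta = 7; 4 < 7 (want ≥)  ✗
C4: gamma = 4, eta = 11; 4 ≤ 11 (want >)  ✗
C5: gamma = 4 lies in [1, 5]  ✓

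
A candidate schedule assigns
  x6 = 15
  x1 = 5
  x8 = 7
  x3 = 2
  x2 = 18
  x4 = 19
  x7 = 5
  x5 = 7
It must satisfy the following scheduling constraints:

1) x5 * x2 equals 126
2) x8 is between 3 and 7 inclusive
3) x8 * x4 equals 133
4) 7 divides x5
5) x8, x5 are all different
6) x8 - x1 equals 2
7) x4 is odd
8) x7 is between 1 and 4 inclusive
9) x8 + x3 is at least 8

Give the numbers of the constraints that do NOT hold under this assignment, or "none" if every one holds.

No — constraints 5, 8 are not satisfied.

1) x5 * x2 = 7 * 18 = 126  holds
2) x8 = 7 lies in [3, 7]  holds
3) x8 * x4 = 7 * 19 = 133  holds
4) 7 / 7 = 1, so 7 divides 7  holds
5) x8 = x5 = 7, not all different  fails
6) x8 - x1 = 7 - 5 = 2  holds
7) x4 = 19 is odd  holds
8) x7 = 5 is outside [1, 4]  fails
9) x8 + x3 = 7 + 2 = 9; 9 ≥ 8  holds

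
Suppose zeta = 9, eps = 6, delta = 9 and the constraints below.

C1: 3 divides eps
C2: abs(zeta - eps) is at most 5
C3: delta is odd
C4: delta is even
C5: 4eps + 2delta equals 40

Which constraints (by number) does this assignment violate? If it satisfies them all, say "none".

C1: 6 / 3 = 2, so 3 divides 6 — OK.
C2: abs(9 - 6) = 3; 3 ≤ 5 — OK.
C3: delta = 9 is odd — OK.
C4: delta = 9 is odd — violated.
C5: 4eps + 2delta = 4(6) + 2(9) = 42, not 40 — violated.

Constraints 4, 5 do not hold.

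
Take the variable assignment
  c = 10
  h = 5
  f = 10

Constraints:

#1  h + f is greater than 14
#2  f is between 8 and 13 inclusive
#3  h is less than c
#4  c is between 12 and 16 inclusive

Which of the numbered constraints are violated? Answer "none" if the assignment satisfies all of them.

Violated: 4.

#1 h + f = 5 + 10 = 15; 15 > 14 — satisfied.
#2 f = 10 lies in [8, 13] — satisfied.
#3 h = 5, c = 10; 5 < 10 — satisfied.
#4 c = 10 is outside [12, 16] — violated.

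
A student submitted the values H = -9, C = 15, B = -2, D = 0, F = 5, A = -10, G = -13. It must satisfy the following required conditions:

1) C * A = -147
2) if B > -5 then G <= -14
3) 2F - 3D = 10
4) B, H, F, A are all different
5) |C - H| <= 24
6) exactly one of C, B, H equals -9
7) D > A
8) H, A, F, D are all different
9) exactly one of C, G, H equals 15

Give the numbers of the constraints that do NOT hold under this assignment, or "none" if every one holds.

1) C * A = 15 * (-10) = -150, not -147  ✗
2) B = -2 > -5, so we need G ≤ -14; but G = -13 > -14  ✗
3) 2F - 3D = 2(5) - 3(0) = 10  ✓
4) values -2, -9, 5, -10 are pairwise distinct  ✓
5) |15 - (-9)| = 24; 24 ≤ 24  ✓
6) C=15, B=-2, H=-9; 1 of them equals -9  ✓
7) D = 0, A = -10; 0 > -10  ✓
8) values -9, -10, 5, 0 are pairwise distinct  ✓
9) C=15, G=-13, H=-9; 1 of them equals 15  ✓

The assignment fails constraints 1 and 2.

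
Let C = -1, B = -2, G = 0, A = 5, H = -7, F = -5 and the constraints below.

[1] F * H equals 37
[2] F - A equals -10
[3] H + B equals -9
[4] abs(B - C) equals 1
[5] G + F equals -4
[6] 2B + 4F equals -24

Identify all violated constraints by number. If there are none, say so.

[1] F * H = -5 * (-7) = 35, not 37 — does not hold.
[2] F - A = -5 - 5 = -10 — holds.
[3] H + B = -7 + (-2) = -9 — holds.
[4] abs(-2 - (-1)) = 1 — holds.
[5] G + F = 0 + (-5) = -5, not -4 — does not hold.
[6] 2B + 4F = 2(-2) + 4(-5) = -24 — holds.

The assignment fails constraints 1 and 5.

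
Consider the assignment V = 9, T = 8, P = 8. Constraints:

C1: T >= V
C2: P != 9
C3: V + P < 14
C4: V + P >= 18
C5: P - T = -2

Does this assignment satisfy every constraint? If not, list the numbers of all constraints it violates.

C1: T = 8, V = 9; 8 < 9 (want ≥)  ✗
C2: P = 8, and 8 ≠ 9  ✓
C3: V + P = 9 + 8 = 17; 17 ≥ 14, bound 14 not met  ✗
C4: V + P = 9 + 8 = 17; 17 < 18, bound 18 not met  ✗
C5: P - T = 8 - 8 = 0, not -2  ✗

No — constraints 1, 3, 4, 5 are not satisfied.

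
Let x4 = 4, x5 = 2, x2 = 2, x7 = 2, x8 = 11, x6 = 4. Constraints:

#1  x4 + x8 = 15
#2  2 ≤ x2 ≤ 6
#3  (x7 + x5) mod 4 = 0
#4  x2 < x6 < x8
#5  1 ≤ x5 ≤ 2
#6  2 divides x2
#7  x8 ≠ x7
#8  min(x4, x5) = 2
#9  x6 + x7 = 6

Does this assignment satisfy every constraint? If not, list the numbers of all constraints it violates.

#1 x4 + x8 = 4 + 11 = 15  OK
#2 x2 = 2 lies in [2, 6]  OK
#3 x7 + x5 = 4; 4 mod 4 = 0  OK
#4 values 2 < 4 < 11  OK
#5 x5 = 2 lies in [1, 2]  OK
#6 2 / 2 = 1, so 2 divides 2  OK
#7 x8 = 11, x7 = 2; distinct  OK
#8 min(4, 2) = 2  OK
#9 x6 + x7 = 4 + 2 = 6  OK

Yes — all constraints hold.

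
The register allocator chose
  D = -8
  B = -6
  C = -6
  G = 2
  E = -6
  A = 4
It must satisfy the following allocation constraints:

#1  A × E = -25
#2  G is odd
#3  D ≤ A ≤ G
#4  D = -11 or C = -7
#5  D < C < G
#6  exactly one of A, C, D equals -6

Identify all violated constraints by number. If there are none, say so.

#1 A × E = 4 × (-6) = -24, not -25 — violated.
#2 G = 2 is even — violated.
#3 values -8, 4, 2; A = 4 is not ≤ G = 2 — violated.
#4 D = -8 ≠ -11 and C = -6 ≠ -7; both disjuncts false — violated.
#5 values -8 < -6 < 2 — satisfied.
#6 A=4, C=-6, D=-8; 1 of them equals -6 — satisfied.

The assignment fails constraints 1, 2, 3, 4.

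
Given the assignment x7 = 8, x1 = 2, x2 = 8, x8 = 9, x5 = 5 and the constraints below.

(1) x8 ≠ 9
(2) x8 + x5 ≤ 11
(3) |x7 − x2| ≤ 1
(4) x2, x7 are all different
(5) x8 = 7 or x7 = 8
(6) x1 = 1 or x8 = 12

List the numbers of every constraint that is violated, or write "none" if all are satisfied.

(1) x8 = 9, but 9 is required to differ — does not hold.
(2) x8 + x5 = 9 + 5 = 14; 14 > 11, bound 11 not met — does not hold.
(3) |8 − 8| = 0; 0 ≤ 1 — holds.
(4) x2 = x7 = 8, not all different — does not hold.
(5) x8 = 9 ≠ 7, but x7 = 8 = 8 (second disjunct) — holds.
(6) x1 = 2 ≠ 1 and x8 = 9 ≠ 12; both disjuncts false — does not hold.

The assignment fails constraints 1, 2, 4, and 6.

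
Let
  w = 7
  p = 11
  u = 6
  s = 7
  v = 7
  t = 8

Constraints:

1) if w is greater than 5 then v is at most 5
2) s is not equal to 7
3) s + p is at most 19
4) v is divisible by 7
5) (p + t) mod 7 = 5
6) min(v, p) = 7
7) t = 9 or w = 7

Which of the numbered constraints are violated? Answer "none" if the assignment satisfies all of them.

Constraints 1, 2 are violated.

1) w = 7 > 5, so we need v ≤ 5; but v = 7 > 5  false
2) s = 7, but 7 is required to differ  false
3) s + p = 7 + 11 = 18; 18 ≤ 19  true
4) 7 / 7 = 1, so 7 divides 7  true
5) p + t = 19; 19 mod 7 = 5  true
6) min(7, 11) = 7  true
7) t = 8 ≠ 9, but w = 7 = 7 (second disjunct)  true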